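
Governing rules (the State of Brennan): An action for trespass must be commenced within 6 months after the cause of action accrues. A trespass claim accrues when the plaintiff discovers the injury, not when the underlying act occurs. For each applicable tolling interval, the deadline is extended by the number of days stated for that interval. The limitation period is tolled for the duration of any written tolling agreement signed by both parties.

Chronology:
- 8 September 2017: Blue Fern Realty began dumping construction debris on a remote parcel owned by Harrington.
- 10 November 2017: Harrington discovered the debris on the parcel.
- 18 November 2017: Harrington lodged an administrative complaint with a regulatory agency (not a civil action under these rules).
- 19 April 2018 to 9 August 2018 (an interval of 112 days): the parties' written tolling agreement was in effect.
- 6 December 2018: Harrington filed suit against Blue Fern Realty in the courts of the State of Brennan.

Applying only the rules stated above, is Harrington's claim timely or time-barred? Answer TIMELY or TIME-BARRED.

TIME-BARRED

Accrual is tied to discovery, so the period began on 10 November 2017 rather than on 8 September 2017 when the act occurred.
The untolled deadline — 6 months after 10 November 2017 — is 10 May 2018.
The written tolling agreement from 19 April 2018 to 9 August 2018 tolled the period for 112 days, extending the deadline to 30 August 2018.
The other events in the timeline have no effect on the limitation period under the stated rules.
Filing on 6 December 2018 missed the 30 August 2018 deadline — the action is time-barred.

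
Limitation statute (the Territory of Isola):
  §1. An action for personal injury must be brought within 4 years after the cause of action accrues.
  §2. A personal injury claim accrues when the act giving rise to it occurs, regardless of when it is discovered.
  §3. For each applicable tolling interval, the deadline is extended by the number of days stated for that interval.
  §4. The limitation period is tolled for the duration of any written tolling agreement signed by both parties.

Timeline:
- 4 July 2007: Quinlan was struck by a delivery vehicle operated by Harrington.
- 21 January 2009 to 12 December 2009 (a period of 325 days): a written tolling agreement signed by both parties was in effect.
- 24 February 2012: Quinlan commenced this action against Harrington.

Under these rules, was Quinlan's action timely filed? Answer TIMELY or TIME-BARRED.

TIMELY

The claim accrued on 4 July 2007, when the wrongful act occurred.
Adding the 4 years base period to 4 July 2007 gives a deadline of 4 July 2011, before any tolling.
The written tolling agreement from 21 January 2009 to 12 December 2009 tolled the period for 325 days, extending the deadline to 24 May 2012.
Quinlan filed on 24 February 2012, before the 24 May 2012 deadline, so the action is timely.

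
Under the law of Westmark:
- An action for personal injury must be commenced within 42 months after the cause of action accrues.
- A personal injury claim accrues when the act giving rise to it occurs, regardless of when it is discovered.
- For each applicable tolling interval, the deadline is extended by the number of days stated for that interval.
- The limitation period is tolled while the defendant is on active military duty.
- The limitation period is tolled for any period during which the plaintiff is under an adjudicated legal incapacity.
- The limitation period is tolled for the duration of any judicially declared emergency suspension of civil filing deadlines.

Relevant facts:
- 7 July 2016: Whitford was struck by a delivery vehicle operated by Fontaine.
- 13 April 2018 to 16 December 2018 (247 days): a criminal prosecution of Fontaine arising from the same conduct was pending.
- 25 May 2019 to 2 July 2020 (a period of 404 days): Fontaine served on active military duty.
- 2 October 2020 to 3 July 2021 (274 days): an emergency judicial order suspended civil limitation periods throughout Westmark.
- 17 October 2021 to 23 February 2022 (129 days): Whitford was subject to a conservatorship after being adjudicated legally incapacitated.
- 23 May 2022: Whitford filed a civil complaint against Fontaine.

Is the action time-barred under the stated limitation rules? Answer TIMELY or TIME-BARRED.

The limitation period began to run on 7 July 2016.
42 months from 7 July 2016 is 7 January 2020.
The period was tolled for 404 days by the defendant's active military service (25 May 2019 to 2 July 2020), pushing the deadline to 14 February 2021.
The emergency suspension of filing deadlines from 2 October 2020 to 3 July 2021 tolled the period for 274 days, extending the deadline to 15 November 2021.
The plaintiff's legal incapacity from 17 October 2021 to 23 February 2022 tolled the period for 129 days, extending the deadline to 24 March 2022.
The pending criminal prosecution from 13 April 2018 to 16 December 2018 does not toll the period, because no stated rule makes a criminal prosecution a tolling event.
The 23 May 2022 filing falls after the 24 March 2022 deadline; the claim is time-barred.

TIME-BARRED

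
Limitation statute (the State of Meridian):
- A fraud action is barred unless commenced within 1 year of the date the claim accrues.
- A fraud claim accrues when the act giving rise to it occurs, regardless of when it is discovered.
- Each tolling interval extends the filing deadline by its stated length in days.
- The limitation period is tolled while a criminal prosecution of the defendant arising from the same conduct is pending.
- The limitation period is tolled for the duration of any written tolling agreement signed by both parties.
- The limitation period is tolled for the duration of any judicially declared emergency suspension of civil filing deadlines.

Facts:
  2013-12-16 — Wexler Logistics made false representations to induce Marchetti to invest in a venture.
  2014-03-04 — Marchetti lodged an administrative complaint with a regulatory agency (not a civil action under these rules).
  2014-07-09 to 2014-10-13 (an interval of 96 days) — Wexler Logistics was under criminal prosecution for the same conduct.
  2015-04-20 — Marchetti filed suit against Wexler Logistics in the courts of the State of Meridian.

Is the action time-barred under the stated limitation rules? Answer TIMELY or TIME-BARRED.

The claim accrued on 2013-12-16, when the wrongful act occurred.
1 year from 2013-12-16 is 2014-12-16.
The period was tolled for 96 days by the pending criminal prosecution (2014-07-09 to 2014-10-13), pushing the deadline to 2015-03-22.
The other events in the timeline have no effect on the limitation period under the stated rules.
Filing on 2015-04-20 missed the 2015-03-22 deadline — the action is time-barred.

TIME-BARRED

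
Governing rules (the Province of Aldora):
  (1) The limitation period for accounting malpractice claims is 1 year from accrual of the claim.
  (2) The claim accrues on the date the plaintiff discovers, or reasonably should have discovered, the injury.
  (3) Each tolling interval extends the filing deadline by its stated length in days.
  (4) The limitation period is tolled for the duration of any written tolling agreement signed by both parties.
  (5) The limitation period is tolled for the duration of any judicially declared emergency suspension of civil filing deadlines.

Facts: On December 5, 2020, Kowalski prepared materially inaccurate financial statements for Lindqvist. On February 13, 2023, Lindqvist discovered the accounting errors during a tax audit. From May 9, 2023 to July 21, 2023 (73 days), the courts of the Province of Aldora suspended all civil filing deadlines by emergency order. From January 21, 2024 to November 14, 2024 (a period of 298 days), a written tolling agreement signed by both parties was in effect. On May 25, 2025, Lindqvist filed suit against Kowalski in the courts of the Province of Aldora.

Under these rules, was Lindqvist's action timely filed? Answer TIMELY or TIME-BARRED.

TIME-BARRED

Under the discovery rule, the claim accrued on February 13, 2023, when Lindqvist discovered the injury — not on the December 5, 2020 date of the underlying act.
The untolled deadline — 1 year after February 13, 2023 — is February 13, 2024.
The emergency suspension of filing deadlines from May 9, 2023 to July 21, 2023 tolled the period for 73 days, extending the deadline to April 26, 2024.
The written tolling agreement from January 21, 2024 to November 14, 2024 tolled the period for 298 days, extending the deadline to February 18, 2025.
The May 25, 2025 filing falls after the February 18, 2025 deadline; the claim is time-barred.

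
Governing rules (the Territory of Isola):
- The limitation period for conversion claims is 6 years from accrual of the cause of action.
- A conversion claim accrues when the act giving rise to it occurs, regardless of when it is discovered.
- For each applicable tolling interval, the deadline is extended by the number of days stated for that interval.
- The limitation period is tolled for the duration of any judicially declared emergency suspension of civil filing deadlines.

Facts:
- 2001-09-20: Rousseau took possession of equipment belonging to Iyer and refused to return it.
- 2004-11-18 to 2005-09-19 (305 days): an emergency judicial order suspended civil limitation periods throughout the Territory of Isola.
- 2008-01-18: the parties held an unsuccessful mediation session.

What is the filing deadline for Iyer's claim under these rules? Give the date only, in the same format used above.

The cause of action accrued on 2001-09-20, the date of the act.
6 years from 2001-09-20 is 2007-09-20.
The emergency suspension of filing deadlines from 2004-11-18 to 2005-09-19 tolled the period for 305 days, extending the deadline to 2008-07-21.
The other events in the timeline have no effect on the limitation period under the stated rules.

2008-07-21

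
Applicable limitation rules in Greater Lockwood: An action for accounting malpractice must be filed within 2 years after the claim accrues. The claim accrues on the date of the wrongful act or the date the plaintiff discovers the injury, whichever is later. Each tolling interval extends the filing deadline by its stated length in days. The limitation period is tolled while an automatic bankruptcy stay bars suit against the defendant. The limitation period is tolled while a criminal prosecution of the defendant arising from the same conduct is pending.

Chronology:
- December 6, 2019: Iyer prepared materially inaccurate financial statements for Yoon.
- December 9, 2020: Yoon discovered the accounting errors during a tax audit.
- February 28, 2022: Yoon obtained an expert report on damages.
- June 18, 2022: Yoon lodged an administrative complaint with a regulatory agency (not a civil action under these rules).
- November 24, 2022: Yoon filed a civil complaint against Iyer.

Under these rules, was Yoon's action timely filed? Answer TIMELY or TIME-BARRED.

Taking the later of the act (December 6, 2019) and discovery (December 9, 2020), the claim accrued on December 9, 2020.
The untolled deadline — 2 years after December 9, 2020 — is December 9, 2022.
Nothing else in the chronology tolls or restarts the period.
The November 24, 2022 filing precedes the December 9, 2022 deadline; the claim is timely.

TIMELY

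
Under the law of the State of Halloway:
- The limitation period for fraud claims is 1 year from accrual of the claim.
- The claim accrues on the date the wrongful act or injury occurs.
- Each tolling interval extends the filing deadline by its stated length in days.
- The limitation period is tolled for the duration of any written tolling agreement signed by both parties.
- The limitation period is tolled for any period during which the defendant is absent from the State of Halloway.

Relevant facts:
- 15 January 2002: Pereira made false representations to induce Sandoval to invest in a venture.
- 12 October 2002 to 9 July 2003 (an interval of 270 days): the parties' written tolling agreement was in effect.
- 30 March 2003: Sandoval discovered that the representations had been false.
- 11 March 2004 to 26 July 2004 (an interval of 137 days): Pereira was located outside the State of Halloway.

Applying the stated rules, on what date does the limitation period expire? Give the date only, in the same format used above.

12 October 2003

Accrual is governed by the date of the act, so the period began to run on 15 January 2002; the later discovery on 30 March 2003 is irrelevant under the stated rule.
The untolled deadline — 1 year after 15 January 2002 — is 15 January 2003.
Because the written tolling agreement ran from 12 October 2002 to 9 July 2003, the deadline is extended by 270 days to 12 October 2003.
The defendant's absence from the jurisdiction starting 11 March 2004 came too late — the period had run on 12 October 2003 — and so does not extend the deadline.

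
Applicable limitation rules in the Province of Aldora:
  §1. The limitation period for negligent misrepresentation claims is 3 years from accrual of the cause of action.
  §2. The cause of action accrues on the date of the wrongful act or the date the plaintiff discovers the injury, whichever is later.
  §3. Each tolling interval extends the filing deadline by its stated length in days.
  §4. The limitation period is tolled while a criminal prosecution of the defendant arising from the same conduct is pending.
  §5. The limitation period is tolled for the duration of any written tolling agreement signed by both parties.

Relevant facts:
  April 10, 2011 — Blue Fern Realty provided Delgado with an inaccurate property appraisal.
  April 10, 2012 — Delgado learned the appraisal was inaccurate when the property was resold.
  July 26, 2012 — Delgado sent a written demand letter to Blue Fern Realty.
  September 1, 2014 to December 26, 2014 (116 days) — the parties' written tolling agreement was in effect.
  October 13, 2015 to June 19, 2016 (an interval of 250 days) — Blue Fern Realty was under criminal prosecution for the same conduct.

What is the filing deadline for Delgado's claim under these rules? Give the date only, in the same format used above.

August 4, 2015

The claim accrued on April 10, 2012 — the later of the April 10, 2011 act and the April 10, 2012 discovery.
The untolled deadline — 3 years after April 10, 2012 — is April 10, 2015.
Because the written tolling agreement ran from September 1, 2014 to December 26, 2014, the deadline is extended by 116 days to August 4, 2015.
By the time the pending criminal prosecution began on October 13, 2015, the limitation period had already expired on August 4, 2015; that interval cannot revive it.
Nothing else in the chronology tolls or restarts the period.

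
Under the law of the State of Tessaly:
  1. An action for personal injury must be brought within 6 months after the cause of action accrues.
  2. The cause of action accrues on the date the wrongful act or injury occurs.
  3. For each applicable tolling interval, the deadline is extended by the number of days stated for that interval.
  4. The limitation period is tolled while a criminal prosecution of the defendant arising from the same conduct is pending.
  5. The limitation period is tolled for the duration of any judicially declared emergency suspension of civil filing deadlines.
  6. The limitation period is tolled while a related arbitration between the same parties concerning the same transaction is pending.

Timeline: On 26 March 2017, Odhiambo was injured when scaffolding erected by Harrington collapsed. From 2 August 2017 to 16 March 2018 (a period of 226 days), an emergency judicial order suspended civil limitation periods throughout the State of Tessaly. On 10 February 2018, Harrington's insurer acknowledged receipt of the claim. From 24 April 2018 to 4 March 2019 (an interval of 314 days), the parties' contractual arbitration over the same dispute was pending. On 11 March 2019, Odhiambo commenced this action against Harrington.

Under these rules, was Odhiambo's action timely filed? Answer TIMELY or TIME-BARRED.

TIMELY

The cause of action accrued on 26 March 2017, the date of the act.
6 months from 26 March 2017 is 26 September 2017.
The period was tolled for 226 days by the emergency suspension of filing deadlines (2 August 2017 to 16 March 2018), pushing the deadline to 10 May 2018.
The pending related arbitration from 24 April 2018 to 4 March 2019 tolled the period for 314 days, extending the deadline to 20 March 2019.
None of the other events listed affects the running of the period under the stated rules.
Filing on 11 March 2019 beat the 20 March 2019 deadline — the action is timely.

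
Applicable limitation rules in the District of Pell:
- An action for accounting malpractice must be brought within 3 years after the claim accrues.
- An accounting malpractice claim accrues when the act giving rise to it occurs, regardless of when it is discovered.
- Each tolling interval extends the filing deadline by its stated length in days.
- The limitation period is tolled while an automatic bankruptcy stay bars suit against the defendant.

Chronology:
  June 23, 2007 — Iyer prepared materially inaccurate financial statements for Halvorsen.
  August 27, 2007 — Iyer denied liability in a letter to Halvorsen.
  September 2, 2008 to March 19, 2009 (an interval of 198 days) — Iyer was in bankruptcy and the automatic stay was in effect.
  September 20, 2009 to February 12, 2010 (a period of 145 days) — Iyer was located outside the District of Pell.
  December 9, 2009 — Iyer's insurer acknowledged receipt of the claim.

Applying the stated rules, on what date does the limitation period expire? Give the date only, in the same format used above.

The claim accrued on June 23, 2007, when the wrongful act occurred.
The untolled deadline — 3 years after June 23, 2007 — is June 23, 2010.
The automatic bankruptcy stay from September 2, 2008 to March 19, 2009 tolled the period for 198 days, extending the deadline to January 7, 2011.
Although the defendant's absence ran from September 20, 2009 to February 12, 2010, the stated rules do not make that a tolling event, so it is disregarded.
Nothing else in the chronology tolls or restarts the period.

January 7, 2011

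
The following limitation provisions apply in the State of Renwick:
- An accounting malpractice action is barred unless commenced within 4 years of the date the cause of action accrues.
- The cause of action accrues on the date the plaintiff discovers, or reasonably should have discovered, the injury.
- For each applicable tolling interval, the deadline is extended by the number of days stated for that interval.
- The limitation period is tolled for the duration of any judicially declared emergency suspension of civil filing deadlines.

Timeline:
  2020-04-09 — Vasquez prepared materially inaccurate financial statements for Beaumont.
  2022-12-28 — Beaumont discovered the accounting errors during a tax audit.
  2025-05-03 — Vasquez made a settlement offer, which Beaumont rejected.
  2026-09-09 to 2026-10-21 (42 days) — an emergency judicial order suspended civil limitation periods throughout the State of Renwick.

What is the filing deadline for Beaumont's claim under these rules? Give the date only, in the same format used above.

Under the discovery rule, the claim accrued on 2022-12-28, when Beaumont discovered the injury — not on the 2020-04-09 date of the underlying act.
The untolled deadline — 4 years after 2022-12-28 — is 2026-12-28.
Because the emergency suspension of filing deadlines ran from 2026-09-09 to 2026-10-21, the deadline is extended by 42 days to 2027-02-08.
Nothing else in the chronology tolls or restarts the period.

2027-02-08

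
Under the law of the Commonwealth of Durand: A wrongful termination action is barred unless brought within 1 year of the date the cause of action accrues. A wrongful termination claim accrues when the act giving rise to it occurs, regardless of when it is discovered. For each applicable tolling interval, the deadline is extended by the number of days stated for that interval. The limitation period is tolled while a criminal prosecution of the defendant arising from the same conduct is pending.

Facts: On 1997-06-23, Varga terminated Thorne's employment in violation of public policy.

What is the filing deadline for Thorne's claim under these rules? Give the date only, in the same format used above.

1998-06-23

The cause of action accrued on 1997-06-23, the date of the act.
The untolled deadline — 1 year after 1997-06-23 — is 1998-06-23.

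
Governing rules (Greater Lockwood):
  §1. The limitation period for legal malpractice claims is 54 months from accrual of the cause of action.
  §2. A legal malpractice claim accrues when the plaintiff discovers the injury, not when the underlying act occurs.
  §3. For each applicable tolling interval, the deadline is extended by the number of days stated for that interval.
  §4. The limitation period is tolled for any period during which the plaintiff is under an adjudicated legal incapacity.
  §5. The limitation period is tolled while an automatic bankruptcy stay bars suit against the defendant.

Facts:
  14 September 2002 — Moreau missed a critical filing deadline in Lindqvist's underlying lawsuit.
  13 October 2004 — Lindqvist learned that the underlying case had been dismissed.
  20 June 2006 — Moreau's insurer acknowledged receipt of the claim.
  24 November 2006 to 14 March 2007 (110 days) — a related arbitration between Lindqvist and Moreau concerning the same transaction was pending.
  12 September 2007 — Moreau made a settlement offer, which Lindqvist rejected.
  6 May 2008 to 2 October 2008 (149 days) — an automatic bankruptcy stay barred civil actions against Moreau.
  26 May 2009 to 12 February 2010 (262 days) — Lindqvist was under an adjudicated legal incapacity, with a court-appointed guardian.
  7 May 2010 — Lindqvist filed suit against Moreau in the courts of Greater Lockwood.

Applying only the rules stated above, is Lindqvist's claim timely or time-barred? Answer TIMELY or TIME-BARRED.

The claim did not accrue until Lindqvist discovered the injury on 13 October 2004; the 14 September 2002 act date does not start the clock under the stated rule.
54 months from 13 October 2004 is 13 April 2009.
The automatic bankruptcy stay from 6 May 2008 to 2 October 2008 tolled the period for 149 days, extending the deadline to 9 September 2009.
The plaintiff's legal incapacity from 26 May 2009 to 12 February 2010 tolled the period for 262 days, extending the deadline to 29 May 2010.
Although a pending arbitration ran from 24 November 2006 to 14 March 2007, the stated rules do not make that a tolling event, so it is disregarded.
Nothing else in the chronology tolls or restarts the period.
Lindqvist filed on 7 May 2010, before the 29 May 2010 deadline, so the action is timely.

TIMELY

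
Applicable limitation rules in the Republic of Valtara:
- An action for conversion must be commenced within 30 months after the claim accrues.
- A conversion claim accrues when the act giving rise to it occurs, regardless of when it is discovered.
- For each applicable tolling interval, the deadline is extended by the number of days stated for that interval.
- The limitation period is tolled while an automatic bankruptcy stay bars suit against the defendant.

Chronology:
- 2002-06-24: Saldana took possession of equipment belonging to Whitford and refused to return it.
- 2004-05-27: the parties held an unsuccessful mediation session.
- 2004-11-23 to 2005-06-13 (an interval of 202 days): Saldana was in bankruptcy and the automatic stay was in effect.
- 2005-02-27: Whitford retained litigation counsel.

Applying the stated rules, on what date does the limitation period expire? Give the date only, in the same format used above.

2005-07-14

The limitation period began to run on 2002-06-24.
The untolled deadline — 30 months after 2002-06-24 — is 2004-12-24.
The automatic bankruptcy stay from 2004-11-23 to 2005-06-13 tolled the period for 202 days, extending the deadline to 2005-07-14.
Nothing else in the chronology tolls or restarts the period.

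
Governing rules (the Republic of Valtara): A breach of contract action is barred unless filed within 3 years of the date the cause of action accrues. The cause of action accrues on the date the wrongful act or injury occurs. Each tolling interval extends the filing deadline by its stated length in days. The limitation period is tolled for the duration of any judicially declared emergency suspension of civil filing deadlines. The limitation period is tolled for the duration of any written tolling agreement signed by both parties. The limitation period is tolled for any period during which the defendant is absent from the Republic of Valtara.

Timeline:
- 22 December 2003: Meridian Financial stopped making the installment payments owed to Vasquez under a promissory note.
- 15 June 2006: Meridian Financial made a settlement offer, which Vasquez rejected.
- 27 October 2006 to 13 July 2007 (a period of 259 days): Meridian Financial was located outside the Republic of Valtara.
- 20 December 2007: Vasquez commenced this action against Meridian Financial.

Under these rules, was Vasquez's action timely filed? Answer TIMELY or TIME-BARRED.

The claim accrued on 22 December 2003, when the wrongful act occurred.
The untolled deadline — 3 years after 22 December 2003 — is 22 December 2006.
Because the defendant's absence from the jurisdiction ran from 27 October 2006 to 13 July 2007, the deadline is extended by 259 days to 7 September 2007.
The other events in the timeline have no effect on the limitation period under the stated rules.
The 20 December 2007 filing falls after the 7 September 2007 deadline; the claim is time-barred.

TIME-BARRED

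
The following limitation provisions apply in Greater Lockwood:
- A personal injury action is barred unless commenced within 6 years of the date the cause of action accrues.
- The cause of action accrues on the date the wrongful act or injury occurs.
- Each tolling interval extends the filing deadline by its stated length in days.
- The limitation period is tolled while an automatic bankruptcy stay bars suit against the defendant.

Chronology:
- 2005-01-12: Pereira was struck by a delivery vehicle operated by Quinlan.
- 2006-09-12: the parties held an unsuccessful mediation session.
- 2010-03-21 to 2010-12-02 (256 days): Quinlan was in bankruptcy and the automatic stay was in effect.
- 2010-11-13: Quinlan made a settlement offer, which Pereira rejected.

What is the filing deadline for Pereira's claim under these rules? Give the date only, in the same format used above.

2011-09-25

The claim accrued on 2005-01-12, when the wrongful act occurred.
The untolled deadline — 6 years after 2005-01-12 — is 2011-01-12.
Because the automatic bankruptcy stay ran from 2010-03-21 to 2010-12-02, the deadline is extended by 256 days to 2011-09-25.
Nothing else in the chronology tolls or restarts the period.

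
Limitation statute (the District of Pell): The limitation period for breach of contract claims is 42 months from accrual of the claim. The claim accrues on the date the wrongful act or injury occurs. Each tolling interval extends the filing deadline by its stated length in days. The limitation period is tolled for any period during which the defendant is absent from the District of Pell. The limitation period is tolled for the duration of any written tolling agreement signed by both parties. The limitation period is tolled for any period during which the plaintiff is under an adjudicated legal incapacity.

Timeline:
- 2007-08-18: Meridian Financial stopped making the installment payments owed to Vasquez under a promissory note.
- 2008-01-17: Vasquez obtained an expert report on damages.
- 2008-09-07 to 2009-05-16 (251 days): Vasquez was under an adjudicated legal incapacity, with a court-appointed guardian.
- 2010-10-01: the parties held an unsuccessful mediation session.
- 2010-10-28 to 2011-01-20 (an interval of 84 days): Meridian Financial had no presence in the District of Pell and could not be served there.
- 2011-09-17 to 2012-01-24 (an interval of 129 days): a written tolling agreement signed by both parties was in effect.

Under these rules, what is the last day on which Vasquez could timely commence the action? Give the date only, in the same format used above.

2012-05-27

The claim accrued on 2007-08-18, the date of the act.
The untolled deadline — 42 months after 2007-08-18 — is 2011-02-18.
The period was tolled for 251 days by the plaintiff's legal incapacity (2008-09-07 to 2009-05-16), pushing the deadline to 2011-10-27.
The period was tolled for 84 days by the defendant's absence from the jurisdiction (2010-10-28 to 2011-01-20), pushing the deadline to 2012-01-19.
Because the written tolling agreement ran from 2011-09-17 to 2012-01-24, the deadline is extended by 129 days to 2012-05-27.
None of the other events listed affects the running of the period under the stated rules.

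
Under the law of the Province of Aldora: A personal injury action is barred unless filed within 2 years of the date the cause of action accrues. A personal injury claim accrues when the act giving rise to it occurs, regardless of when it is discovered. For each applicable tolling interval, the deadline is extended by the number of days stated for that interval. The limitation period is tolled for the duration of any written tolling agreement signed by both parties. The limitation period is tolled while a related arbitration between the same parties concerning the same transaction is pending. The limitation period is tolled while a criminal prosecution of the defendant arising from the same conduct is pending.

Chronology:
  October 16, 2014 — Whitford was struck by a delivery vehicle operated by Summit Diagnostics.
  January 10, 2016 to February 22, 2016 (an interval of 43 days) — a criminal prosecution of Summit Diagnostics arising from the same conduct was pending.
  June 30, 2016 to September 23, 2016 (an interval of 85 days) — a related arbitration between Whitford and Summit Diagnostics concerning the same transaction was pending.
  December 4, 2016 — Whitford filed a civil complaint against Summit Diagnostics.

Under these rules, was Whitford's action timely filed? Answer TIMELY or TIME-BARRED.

The cause of action accrued on October 16, 2014, the date of the act.
The untolled deadline — 2 years after October 16, 2014 — is October 16, 2016.
Because the pending criminal prosecution ran from January 10, 2016 to February 22, 2016, the deadline is extended by 43 days to November 28, 2016.
The period was tolled for 85 days by the pending related arbitration (June 30, 2016 to September 23, 2016), pushing the deadline to February 21, 2017.
Filing on December 4, 2016 beat the February 21, 2017 deadline — the action is timely.

TIMELY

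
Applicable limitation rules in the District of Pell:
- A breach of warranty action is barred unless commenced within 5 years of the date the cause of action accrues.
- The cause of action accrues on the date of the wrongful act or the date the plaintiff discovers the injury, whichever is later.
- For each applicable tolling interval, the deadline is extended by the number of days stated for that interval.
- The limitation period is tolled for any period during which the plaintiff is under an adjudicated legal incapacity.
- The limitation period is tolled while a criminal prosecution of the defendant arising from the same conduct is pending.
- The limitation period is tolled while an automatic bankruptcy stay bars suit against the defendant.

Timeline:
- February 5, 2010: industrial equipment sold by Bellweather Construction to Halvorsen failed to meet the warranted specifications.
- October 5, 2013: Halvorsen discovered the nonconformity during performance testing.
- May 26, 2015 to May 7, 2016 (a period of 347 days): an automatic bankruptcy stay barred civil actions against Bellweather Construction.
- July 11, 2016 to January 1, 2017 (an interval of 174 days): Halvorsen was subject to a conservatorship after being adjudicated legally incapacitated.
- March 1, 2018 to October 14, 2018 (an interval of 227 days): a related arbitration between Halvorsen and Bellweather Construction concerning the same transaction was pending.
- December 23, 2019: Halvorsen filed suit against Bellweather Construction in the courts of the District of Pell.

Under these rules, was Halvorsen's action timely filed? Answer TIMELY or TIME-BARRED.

TIMELY

Taking the later of the act (February 5, 2010) and discovery (October 5, 2013), the claim accrued on October 5, 2013.
5 years from October 5, 2013 is October 5, 2018.
The automatic bankruptcy stay from May 26, 2015 to May 7, 2016 tolled the period for 347 days, extending the deadline to September 17, 2019.
The plaintiff's legal incapacity from July 11, 2016 to January 1, 2017 tolled the period for 174 days, extending the deadline to March 9, 2020.
No stated provision tolls the period for a pending arbitration, so the interval from March 1, 2018 to October 14, 2018 has no effect on the deadline.
The December 23, 2019 filing precedes the March 9, 2020 deadline; the claim is timely.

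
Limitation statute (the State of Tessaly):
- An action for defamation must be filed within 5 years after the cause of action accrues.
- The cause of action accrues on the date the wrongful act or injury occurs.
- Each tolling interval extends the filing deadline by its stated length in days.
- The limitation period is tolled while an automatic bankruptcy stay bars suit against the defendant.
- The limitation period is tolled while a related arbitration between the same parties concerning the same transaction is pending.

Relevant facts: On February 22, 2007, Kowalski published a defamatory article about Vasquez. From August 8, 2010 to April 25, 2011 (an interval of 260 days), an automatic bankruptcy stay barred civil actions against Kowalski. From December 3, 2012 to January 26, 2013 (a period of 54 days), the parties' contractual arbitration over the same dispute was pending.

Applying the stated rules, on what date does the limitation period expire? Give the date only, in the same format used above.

November 8, 2012

The claim accrued on February 22, 2007, when the wrongful act occurred.
Adding the 5 years base period to February 22, 2007 gives a deadline of February 22, 2012, before any tolling.
The period was tolled for 260 days by the automatic bankruptcy stay (August 8, 2010 to April 25, 2011), pushing the deadline to November 8, 2012.
The pending related arbitration starting December 3, 2012 came too late — the period had run on November 8, 2012 — and so does not extend the deadline.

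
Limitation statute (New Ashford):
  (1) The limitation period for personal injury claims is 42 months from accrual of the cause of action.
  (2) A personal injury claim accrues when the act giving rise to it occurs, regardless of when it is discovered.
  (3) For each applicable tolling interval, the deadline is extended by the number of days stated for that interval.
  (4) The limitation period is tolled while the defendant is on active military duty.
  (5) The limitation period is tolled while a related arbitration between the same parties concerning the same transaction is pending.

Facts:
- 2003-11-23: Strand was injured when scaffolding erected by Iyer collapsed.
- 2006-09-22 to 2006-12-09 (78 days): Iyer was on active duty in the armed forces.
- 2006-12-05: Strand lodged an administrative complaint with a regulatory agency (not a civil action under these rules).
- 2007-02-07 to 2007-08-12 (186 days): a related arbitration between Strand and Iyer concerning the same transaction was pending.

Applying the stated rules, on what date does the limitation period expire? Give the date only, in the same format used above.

The cause of action accrued on 2003-11-23, the date of the act.
42 months from 2003-11-23 is 2007-05-23.
The defendant's active military service from 2006-09-22 to 2006-12-09 tolled the period for 78 days, extending the deadline to 2007-08-09.
The pending related arbitration from 2007-02-07 to 2007-08-12 tolled the period for 186 days, extending the deadline to 2008-02-11.
The other events in the timeline have no effect on the limitation period under the stated rules.

2008-02-11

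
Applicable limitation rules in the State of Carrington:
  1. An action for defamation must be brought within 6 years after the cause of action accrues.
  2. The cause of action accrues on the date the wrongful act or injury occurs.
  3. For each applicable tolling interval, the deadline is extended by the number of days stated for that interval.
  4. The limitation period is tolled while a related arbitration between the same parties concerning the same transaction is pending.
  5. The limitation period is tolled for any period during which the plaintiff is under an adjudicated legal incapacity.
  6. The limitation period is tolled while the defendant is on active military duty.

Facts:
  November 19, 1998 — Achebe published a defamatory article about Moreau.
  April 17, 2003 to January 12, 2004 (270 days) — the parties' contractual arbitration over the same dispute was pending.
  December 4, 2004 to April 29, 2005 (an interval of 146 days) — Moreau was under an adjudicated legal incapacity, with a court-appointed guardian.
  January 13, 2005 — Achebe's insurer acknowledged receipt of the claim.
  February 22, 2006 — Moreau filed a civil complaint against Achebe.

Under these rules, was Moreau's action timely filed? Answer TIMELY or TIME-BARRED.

TIME-BARRED

The claim accrued on November 19, 1998, when the wrongful act occurred.
The untolled deadline — 6 years after November 19, 1998 — is November 19, 2004.
Because the pending related arbitration ran from April 17, 2003 to January 12, 2004, the deadline is extended by 270 days to August 16, 2005.
Because the plaintiff's legal incapacity ran from December 4, 2004 to April 29, 2005, the deadline is extended by 146 days to January 9, 2006.
Nothing else in the chronology tolls or restarts the period.
The February 22, 2006 filing falls after the January 9, 2006 deadline; the claim is time-barred.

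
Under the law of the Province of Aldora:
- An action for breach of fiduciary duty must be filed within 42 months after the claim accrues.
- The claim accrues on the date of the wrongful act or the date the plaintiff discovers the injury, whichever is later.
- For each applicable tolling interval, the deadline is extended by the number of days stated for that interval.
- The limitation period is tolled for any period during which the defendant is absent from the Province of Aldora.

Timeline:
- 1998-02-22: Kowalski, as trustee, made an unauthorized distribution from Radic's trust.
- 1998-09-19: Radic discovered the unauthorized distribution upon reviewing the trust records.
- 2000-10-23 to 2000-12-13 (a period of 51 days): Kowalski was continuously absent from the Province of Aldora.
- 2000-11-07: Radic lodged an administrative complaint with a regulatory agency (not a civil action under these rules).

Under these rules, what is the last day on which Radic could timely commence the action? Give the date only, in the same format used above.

Taking the later of the act (1998-02-22) and discovery (1998-09-19), the claim accrued on 1998-09-19.
The untolled deadline — 42 months after 1998-09-19 — is 2002-03-19.
The period was tolled for 51 days by the defendant's absence from the jurisdiction (2000-10-23 to 2000-12-13), pushing the deadline to 2002-05-09.
The other events in the timeline have no effect on the limitation period under the stated rules.

2002-05-09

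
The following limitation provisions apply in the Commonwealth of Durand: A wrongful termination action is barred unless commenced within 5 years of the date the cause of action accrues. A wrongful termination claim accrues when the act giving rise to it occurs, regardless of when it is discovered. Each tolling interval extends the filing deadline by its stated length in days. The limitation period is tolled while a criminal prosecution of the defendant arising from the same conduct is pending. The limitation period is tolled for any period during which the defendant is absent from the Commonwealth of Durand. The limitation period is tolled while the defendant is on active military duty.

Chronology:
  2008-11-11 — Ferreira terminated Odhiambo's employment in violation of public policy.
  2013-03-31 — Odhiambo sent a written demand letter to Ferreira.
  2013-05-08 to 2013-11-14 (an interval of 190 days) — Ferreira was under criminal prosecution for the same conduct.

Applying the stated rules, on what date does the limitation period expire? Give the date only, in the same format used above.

The claim accrued on 2008-11-11, when the wrongful act occurred.
The untolled deadline — 5 years after 2008-11-11 — is 2013-11-11.
Because the pending criminal prosecution ran from 2013-05-08 to 2013-11-14, the deadline is extended by 190 days to 2014-05-20.
None of the other events listed affects the running of the period under the stated rules.

2014-05-20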